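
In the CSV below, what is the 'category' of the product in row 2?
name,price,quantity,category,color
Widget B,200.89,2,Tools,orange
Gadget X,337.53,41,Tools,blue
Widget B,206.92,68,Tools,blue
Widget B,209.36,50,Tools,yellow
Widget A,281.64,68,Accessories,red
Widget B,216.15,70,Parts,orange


Query: Row 2 ('Gadget X'), column 'category'
Value: Tools

Tools


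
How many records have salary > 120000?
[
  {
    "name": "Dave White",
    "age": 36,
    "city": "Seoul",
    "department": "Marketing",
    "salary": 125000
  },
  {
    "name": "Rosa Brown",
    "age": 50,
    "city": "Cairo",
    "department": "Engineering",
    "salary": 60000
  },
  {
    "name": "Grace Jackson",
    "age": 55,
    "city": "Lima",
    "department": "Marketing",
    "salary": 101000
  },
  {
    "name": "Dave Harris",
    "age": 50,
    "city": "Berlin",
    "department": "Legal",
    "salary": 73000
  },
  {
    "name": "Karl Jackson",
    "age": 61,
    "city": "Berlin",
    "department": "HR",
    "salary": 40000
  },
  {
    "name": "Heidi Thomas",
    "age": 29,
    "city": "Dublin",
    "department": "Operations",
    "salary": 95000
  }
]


Data: 6 records
Condition: salary > 120000

Checking each record:
  Dave White: 125000 MATCH
  Rosa Brown: 60000
  Grace Jackson: 101000
  Dave Harris: 73000
  Karl Jackson: 40000
  Heidi Thomas: 95000

Count: 1

1


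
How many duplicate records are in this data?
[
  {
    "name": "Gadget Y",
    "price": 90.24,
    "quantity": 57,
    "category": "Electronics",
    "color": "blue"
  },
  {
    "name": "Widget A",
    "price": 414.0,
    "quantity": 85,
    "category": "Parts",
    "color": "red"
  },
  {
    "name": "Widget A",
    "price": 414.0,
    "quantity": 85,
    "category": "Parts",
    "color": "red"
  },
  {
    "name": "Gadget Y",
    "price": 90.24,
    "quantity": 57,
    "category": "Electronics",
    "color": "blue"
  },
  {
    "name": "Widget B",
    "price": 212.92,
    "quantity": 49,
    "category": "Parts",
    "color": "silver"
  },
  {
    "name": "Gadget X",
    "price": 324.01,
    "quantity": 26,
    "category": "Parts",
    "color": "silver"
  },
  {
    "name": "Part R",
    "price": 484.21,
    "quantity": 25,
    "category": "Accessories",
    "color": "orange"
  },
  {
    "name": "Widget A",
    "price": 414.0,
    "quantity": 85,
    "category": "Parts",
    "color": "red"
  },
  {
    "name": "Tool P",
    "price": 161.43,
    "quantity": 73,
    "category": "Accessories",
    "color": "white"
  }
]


Checking 9 records for duplicates:

  Row 1: Gadget Y ($90.24, qty 57)
  Row 2: Widget A ($414.0, qty 85)
  Row 3: Widget A ($414.0, qty 85) <-- DUPLICATE
  Row 4: Gadget Y ($90.24, qty 57) <-- DUPLICATE
  Row 5: Widget B ($212.92, qty 49)
  Row 6: Gadget X ($324.01, qty 26)
  Row 7: Part R ($484.21, qty 25)
  Row 8: Widget A ($414.0, qty 85) <-- DUPLICATE
  Row 9: Tool P ($161.43, qty 73)

Duplicates found: 3
Unique records: 6

3 duplicates, 6 unique


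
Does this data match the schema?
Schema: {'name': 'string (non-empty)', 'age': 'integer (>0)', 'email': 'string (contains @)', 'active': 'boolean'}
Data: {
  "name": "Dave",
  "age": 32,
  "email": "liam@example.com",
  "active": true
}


Validating each field against schema:
  name: OK (non-empty string)
  age: OK (positive integer)
  email: OK (string with @)
  active: OK (boolean)

Result: VALID

VALID


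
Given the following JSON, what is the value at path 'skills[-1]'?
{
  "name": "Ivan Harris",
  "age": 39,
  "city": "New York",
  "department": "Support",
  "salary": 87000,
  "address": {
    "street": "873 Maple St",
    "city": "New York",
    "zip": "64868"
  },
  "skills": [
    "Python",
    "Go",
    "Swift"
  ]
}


Query: skills[-1]
Path: skills -> last element
Value: Swift

Swift


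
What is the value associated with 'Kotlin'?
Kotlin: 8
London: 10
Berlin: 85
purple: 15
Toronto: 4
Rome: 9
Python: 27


Looking up key 'Kotlin'
Value: 8

8


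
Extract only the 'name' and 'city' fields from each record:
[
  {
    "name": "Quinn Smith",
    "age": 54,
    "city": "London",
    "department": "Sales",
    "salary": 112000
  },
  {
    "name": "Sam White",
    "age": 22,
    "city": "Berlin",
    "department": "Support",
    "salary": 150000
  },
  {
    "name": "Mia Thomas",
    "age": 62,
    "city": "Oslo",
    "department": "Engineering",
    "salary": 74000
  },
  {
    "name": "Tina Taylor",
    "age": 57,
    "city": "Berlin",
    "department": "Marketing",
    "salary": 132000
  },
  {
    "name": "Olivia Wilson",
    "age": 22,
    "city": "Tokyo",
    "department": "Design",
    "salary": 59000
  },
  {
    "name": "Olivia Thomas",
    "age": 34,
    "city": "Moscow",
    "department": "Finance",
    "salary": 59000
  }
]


Original: 6 records with fields: name, age, city, department, salary
Keep: ['name', 'city']
Drop: ['age', 'department', 'salary']
Result: 6 records, 2 fields each

[
  {
    "name": "Quinn Smith",
    "city": "London"
  },
  {
    "name": "Sam White",
    "city": "Berlin"
  },
  {
    "name": "Mia Thomas",
    "city": "Oslo"
  },
  {
    "name": "Tina Taylor",
    "city": "Berlin"
  },
  {
    "name": "Olivia Wilson",
    "city": "Tokyo"
  },
  {
    "name": "Olivia Thomas",
    "city": "Moscow"
  }
]


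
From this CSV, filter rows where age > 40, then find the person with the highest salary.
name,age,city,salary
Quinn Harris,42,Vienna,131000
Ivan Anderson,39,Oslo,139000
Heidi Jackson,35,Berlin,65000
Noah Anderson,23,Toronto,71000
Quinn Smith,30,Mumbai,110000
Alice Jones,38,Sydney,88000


Filter: age > 40
Sort by: salary (descending)

Filtered records (1):
  Quinn Harris, age 42, salary $131000

Highest salary: Quinn Harris ($131000)

Quinn Harris


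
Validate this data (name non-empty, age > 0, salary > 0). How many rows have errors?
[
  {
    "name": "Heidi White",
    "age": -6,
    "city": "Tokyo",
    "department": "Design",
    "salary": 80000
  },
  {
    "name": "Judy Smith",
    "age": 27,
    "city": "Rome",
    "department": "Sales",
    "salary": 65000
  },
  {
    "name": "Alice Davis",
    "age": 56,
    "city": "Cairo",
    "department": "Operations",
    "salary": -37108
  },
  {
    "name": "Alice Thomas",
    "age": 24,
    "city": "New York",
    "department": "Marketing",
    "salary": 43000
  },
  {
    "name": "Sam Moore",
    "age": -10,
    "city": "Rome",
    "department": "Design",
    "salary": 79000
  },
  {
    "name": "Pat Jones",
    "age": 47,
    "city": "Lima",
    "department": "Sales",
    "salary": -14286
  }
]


Validating 6 records:
Rules: name non-empty, age > 0, salary > 0

  Row 1 (Heidi White): negative age: -6
  Row 2 (Judy Smith): OK
  Row 3 (Alice Davis): negative salary: -37108
  Row 4 (Alice Thomas): OK
  Row 5 (Sam Moore): negative age: -10
  Row 6 (Pat Jones): negative salary: -14286

Total errors: 4

4 errors


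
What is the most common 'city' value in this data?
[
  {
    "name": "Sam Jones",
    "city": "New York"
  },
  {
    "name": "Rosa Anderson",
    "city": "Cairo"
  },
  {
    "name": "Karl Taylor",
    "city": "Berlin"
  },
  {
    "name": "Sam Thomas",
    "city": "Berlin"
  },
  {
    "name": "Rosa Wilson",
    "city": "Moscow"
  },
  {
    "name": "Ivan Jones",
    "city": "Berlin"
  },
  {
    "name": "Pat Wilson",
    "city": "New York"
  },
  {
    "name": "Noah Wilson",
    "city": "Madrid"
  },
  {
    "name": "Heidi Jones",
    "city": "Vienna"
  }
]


Counting 'city' values across 9 records:

  Berlin: 3 ###
  New York: 2 ##
  Cairo: 1 #
  Moscow: 1 #
  Madrid: 1 #
  Vienna: 1 #

Most common: Berlin (3 times)

Berlin (3 times)


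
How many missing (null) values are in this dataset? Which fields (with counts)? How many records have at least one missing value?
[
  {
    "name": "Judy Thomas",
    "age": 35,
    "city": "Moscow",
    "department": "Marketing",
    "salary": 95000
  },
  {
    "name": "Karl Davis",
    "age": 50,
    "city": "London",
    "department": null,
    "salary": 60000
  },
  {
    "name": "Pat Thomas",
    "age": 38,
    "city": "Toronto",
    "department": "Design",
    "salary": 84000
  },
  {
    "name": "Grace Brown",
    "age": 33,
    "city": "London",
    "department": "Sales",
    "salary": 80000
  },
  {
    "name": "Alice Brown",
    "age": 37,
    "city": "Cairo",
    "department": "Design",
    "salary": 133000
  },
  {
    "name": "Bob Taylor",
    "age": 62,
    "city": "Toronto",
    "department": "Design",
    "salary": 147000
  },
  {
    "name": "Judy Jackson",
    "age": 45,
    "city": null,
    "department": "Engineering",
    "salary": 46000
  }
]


Checking for missing (null) values in 7 records:

  Judy Thomas: complete
  Karl Davis: department
  Pat Thomas: complete
  Grace Brown: complete
  Alice Brown: complete
  Bob Taylor: complete
  Judy Jackson: city

Per field:
  name: 0 missing
  age: 0 missing
  city: 1 missing
  department: 1 missing
  salary: 0 missing

Total missing values: 2
Records with any missing: 2

2 missing values (city: 1, department: 1); 2 incomplete records


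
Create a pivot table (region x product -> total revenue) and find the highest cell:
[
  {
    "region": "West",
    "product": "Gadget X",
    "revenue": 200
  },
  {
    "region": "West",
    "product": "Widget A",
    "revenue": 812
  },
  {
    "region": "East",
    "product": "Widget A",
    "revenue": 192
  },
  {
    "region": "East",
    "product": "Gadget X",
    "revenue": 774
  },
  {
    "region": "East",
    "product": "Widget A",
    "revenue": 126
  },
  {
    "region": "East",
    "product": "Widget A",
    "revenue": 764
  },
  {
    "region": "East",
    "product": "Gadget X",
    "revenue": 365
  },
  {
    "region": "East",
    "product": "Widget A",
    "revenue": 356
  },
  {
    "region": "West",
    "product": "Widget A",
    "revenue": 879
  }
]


Pivot: region (rows) x product (columns) -> total revenue

     Gadget X      Widget A    
East          1139          1438  
West           200          1691  

Highest: West / Widget A = $1691

West / Widget A = $1691


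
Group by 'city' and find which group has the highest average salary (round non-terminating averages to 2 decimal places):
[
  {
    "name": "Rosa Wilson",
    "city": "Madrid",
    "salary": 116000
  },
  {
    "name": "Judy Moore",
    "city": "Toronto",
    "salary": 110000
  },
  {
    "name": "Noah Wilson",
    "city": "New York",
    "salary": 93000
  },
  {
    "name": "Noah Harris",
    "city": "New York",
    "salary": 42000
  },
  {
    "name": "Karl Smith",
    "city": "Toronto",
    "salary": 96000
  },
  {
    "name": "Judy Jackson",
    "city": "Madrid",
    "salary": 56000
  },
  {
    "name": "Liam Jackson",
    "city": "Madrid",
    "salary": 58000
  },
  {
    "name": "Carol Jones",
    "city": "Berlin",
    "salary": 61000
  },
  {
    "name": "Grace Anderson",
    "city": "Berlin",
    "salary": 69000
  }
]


Group by: city

Groups:
  Berlin: 2 people, avg salary = 130000/2 = $65000
  Madrid: 3 people, avg salary = 230000/3 ≈ $76666.67
  New York: 2 people, avg salary = 135000/2 = $67500
  Toronto: 2 people, avg salary = 206000/2 = $103000

Highest average salary: Toronto ($103000)

Toronto ($103000)


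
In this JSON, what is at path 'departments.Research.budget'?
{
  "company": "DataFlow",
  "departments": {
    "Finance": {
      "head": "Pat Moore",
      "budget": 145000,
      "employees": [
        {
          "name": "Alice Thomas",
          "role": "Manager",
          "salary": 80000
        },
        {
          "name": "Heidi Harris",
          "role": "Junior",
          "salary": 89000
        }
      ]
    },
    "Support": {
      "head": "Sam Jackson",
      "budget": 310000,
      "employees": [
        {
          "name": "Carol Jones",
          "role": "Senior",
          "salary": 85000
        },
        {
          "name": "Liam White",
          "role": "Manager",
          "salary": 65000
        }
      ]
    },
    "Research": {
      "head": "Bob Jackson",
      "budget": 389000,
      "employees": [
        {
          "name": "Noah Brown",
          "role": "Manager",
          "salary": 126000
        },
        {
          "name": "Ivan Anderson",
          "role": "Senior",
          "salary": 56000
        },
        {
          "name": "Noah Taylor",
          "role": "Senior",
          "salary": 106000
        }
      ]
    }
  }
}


Path: departments.Research.budget

Navigate:
  -> departments
  -> Research
  -> budget = 389000

389000


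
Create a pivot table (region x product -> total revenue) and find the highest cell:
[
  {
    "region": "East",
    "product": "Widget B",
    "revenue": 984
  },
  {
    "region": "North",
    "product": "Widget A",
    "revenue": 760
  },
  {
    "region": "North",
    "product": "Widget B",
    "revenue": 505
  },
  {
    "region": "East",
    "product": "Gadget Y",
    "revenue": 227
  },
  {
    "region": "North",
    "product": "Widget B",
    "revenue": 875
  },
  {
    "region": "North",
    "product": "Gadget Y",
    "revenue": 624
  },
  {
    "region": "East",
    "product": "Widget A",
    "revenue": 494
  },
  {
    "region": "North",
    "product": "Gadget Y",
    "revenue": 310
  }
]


Pivot: region (rows) x product (columns) -> total revenue

     Gadget Y      Widget A      Widget B    
East           227           494           984  
North          934           760          1380  

Highest: North / Widget B = $1380

North / Widget B = $1380


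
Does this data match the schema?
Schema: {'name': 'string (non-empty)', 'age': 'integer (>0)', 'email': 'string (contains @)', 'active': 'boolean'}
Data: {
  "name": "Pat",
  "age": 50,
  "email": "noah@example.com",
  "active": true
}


Validating each field against schema:
  name: OK (non-empty string)
  age: OK (positive integer)
  email: OK (string with @)
  active: OK (boolean)

Result: VALID

VALID


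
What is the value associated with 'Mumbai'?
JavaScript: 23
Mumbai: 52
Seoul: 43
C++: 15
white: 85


Looking up key 'Mumbai'
Value: 52

52


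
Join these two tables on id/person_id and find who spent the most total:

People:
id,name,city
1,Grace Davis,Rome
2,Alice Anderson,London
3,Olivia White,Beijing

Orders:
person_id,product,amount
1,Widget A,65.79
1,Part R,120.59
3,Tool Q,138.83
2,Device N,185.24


Join on: people.id = orders.person_id

Joined rows:
  Grace Davis (Rome) bought Widget A for $65.79
  Grace Davis (Rome) bought Part R for $120.59
  Olivia White (Beijing) bought Tool Q for $138.83
  Alice Anderson (London) bought Device N for $185.24

Total per person:
  Grace Davis: $186.38
  Alice Anderson: $185.24
  Olivia White: $138.83

Top spender: Grace Davis ($186.38)

Grace Davis ($186.38)


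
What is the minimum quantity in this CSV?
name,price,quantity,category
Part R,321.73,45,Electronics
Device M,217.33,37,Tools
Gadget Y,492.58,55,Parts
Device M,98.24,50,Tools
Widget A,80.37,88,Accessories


Computing minimum quantity:
Values: [45, 37, 55, 50, 88]
Min = 37

37


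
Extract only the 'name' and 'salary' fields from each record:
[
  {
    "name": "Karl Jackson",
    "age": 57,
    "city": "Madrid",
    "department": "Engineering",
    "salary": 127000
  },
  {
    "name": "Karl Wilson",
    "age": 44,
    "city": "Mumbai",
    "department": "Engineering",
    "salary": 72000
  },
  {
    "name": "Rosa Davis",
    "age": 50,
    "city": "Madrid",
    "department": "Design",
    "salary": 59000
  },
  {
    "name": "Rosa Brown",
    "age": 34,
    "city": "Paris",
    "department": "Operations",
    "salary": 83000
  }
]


Original: 4 records with fields: name, age, city, department, salary
Keep: ['name', 'salary']
Drop: ['age', 'city', 'department']
Result: 4 records, 2 fields each

[
  {
    "name": "Karl Jackson",
    "salary": 127000
  },
  {
    "name": "Karl Wilson",
    "salary": 72000
  },
  {
    "name": "Rosa Davis",
    "salary": 59000
  },
  {
    "name": "Rosa Brown",
    "salary": 83000
  }
]


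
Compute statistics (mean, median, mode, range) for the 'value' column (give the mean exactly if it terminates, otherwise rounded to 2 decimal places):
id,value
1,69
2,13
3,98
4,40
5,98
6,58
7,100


Data: [69, 13, 98, 40, 98, 58, 100]
Count: 7
Sum: 476
Mean: 476/7 = 68
Sorted: [13, 40, 58, 69, 98, 98, 100]
Median: 69.0
Mode: 98 (2 times)
Range: 100 - 13 = 87
Min: 13, Max: 100

mean=68, median=69.0, mode=98, range=87


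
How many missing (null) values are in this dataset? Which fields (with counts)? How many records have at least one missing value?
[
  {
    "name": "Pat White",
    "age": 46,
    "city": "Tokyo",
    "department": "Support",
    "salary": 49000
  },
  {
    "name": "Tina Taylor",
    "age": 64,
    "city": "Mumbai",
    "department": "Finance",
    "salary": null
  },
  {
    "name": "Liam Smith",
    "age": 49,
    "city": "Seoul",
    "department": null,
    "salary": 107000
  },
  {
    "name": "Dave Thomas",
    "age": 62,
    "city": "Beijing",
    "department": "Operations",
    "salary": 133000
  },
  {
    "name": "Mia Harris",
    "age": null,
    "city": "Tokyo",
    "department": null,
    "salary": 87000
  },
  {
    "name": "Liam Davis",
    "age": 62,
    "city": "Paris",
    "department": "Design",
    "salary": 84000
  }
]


Checking for missing (null) values in 6 records:

  Pat White: complete
  Tina Taylor: salary
  Liam Smith: department
  Dave Thomas: complete
  Mia Harris: age, department
  Liam Davis: complete

Per field:
  name: 0 missing
  age: 1 missing
  city: 0 missing
  department: 2 missing
  salary: 1 missing

Total missing values: 4
Records with any missing: 3

4 missing values (age: 1, department: 2, salary: 1); 3 incomplete records


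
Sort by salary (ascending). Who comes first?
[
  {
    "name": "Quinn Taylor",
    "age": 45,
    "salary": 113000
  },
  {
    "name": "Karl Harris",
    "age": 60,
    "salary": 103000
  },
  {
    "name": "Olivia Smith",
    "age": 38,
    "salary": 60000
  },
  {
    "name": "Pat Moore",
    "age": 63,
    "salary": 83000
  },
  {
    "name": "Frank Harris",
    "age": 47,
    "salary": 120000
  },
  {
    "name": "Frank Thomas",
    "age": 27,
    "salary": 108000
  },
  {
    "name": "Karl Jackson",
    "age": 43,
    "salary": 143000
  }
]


Sort by: salary (ascending)

Sorted order:
  1. Olivia Smith (salary = 60000)
  2. Pat Moore (salary = 83000)
  3. Karl Harris (salary = 103000)
  4. Frank Thomas (salary = 108000)
  5. Quinn Taylor (salary = 113000)
  6. Frank Harris (salary = 120000)
  7. Karl Jackson (salary = 143000)

First: Olivia Smith

Olivia Smith


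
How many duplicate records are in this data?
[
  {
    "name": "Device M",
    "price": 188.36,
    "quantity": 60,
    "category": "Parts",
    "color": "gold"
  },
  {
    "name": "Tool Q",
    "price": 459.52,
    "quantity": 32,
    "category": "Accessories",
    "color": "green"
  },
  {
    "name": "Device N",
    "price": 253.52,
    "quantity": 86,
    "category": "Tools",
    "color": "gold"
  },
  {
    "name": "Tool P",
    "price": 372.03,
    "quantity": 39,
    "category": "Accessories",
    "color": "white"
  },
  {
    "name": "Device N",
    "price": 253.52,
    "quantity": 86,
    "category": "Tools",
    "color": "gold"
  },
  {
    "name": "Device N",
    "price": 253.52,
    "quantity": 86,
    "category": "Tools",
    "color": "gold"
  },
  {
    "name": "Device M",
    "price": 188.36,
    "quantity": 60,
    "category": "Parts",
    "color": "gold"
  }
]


Checking 7 records for duplicates:

  Row 1: Device M ($188.36, qty 60)
  Row 2: Tool Q ($459.52, qty 32)
  Row 3: Device N ($253.52, qty 86)
  Row 4: Tool P ($372.03, qty 39)
  Row 5: Device N ($253.52, qty 86) <-- DUPLICATE
  Row 6: Device N ($253.52, qty 86) <-- DUPLICATE
  Row 7: Device M ($188.36, qty 60) <-- DUPLICATE

Duplicates found: 3
Unique records: 4

3 duplicates, 4 unique


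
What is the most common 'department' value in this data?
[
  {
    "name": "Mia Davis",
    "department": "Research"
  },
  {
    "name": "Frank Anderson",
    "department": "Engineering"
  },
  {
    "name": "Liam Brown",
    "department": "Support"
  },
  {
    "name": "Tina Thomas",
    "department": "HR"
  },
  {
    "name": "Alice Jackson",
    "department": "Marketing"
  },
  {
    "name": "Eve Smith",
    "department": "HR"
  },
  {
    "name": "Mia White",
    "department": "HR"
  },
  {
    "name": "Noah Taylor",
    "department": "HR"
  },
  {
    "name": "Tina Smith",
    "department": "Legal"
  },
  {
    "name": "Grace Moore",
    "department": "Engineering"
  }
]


Counting 'department' values across 10 records:

  HR: 4 ####
  Engineering: 2 ##
  Research: 1 #
  Support: 1 #
  Marketing: 1 #
  Legal: 1 #

Most common: HR (4 times)

HR (4 times)


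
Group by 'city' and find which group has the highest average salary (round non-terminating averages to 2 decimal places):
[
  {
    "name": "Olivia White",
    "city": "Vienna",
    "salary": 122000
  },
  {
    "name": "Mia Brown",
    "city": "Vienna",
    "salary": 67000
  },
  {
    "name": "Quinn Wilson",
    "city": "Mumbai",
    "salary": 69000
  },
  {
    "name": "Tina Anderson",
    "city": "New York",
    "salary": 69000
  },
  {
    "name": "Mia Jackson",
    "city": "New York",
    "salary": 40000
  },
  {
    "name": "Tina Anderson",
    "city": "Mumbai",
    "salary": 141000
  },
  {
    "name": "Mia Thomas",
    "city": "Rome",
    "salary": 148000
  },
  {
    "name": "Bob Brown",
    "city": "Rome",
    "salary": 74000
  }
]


Group by: city

Groups:
  Mumbai: 2 people, avg salary = 210000/2 = $105000
  New York: 2 people, avg salary = 109000/2 = $54500
  Rome: 2 people, avg salary = 222000/2 = $111000
  Vienna: 2 people, avg salary = 189000/2 = $94500

Highest average salary: Rome ($111000)

Rome ($111000)


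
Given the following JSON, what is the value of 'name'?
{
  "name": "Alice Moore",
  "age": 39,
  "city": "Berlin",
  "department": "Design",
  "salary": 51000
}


Looking up field 'name'
Value: Alice Moore

Alice Moore


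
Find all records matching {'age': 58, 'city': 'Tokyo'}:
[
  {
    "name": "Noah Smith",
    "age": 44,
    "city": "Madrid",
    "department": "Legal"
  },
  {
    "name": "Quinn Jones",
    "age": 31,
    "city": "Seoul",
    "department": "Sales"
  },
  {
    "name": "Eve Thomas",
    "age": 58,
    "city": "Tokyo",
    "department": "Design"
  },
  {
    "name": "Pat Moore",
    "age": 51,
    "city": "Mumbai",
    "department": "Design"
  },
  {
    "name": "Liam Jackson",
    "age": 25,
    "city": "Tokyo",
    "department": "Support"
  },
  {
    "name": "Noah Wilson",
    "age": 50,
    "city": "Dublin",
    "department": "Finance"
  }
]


Search criteria: {'age': 58, 'city': 'Tokyo'}

Checking 6 records:
  Noah Smith: {age: 44, city: Madrid}
  Quinn Jones: {age: 31, city: Seoul}
  Eve Thomas: {age: 58, city: Tokyo} <-- MATCH
  Pat Moore: {age: 51, city: Mumbai}
  Liam Jackson: {age: 25, city: Tokyo}
  Noah Wilson: {age: 50, city: Dublin}

Matches: ["Eve Thomas"]

["Eve Thomas"]


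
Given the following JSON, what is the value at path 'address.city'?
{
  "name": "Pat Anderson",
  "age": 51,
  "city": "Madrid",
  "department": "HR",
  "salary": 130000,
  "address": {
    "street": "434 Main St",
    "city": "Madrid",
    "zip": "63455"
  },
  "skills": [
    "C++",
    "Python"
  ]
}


Query: address.city
Path: address -> city
Value: Madrid

Madrid


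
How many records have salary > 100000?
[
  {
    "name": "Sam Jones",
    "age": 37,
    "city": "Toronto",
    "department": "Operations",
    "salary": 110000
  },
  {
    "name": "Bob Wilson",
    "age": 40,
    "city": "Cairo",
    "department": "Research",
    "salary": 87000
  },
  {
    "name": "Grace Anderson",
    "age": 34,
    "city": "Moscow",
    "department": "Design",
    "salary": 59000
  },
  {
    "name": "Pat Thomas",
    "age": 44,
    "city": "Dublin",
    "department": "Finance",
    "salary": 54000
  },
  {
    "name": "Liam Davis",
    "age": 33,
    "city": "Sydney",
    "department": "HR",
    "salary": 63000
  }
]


Data: 5 records
Condition: salary > 100000

Checking each record:
  Sam Jones: 110000 MATCH
  Bob Wilson: 87000
  Grace Anderson: 59000
  Pat Thomas: 54000
  Liam Davis: 63000

Count: 1

1


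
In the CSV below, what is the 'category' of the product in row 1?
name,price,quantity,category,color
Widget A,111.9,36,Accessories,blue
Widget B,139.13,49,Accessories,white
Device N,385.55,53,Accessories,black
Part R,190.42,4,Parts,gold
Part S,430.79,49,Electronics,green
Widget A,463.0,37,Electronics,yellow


Query: Row 1 ('Widget A'), column 'category'
Value: Accessories

Accessories


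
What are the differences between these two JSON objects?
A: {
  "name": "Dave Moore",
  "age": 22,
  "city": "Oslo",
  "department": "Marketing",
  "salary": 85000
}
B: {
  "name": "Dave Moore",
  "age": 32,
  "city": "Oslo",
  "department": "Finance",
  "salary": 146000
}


Comparing each field (in key order):
  name: same
  age: DIFFERENT
  city: same
  department: DIFFERENT
  salary: DIFFERENT
Differences:
  age: 22 -> 32
  department: Marketing -> Finance
  salary: 85000 -> 146000

3 field(s) changed

3 changes: age, department, salary


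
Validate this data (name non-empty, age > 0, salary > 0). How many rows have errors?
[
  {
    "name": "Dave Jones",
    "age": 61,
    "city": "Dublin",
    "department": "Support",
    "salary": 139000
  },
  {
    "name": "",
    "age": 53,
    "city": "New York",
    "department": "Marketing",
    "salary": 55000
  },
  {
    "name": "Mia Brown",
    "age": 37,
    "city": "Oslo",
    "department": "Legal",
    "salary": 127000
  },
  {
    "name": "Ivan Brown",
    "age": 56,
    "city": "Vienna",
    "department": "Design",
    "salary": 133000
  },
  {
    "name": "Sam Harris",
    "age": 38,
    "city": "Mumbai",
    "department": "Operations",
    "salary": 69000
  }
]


Validating 5 records:
Rules: name non-empty, age > 0, salary > 0

  Row 1 (Dave Jones): OK
  Row 2 (???): empty name
  Row 3 (Mia Brown): OK
  Row 4 (Ivan Brown): OK
  Row 5 (Sam Harris): OK

Total errors: 1

1 errors


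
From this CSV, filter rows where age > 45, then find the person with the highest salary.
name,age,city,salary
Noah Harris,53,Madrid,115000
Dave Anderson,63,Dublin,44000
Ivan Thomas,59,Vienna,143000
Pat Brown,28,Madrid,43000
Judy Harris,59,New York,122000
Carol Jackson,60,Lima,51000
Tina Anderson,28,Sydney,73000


Filter: age > 45
Sort by: salary (descending)

Filtered records (5):
  Ivan Thomas, age 59, salary $143000
  Judy Harris, age 59, salary $122000
  Noah Harris, age 53, salary $115000
  Carol Jackson, age 60, salary $51000
  Dave Anderson, age 63, salary $44000

Highest salary: Ivan Thomas ($143000)

Ivan Thomas


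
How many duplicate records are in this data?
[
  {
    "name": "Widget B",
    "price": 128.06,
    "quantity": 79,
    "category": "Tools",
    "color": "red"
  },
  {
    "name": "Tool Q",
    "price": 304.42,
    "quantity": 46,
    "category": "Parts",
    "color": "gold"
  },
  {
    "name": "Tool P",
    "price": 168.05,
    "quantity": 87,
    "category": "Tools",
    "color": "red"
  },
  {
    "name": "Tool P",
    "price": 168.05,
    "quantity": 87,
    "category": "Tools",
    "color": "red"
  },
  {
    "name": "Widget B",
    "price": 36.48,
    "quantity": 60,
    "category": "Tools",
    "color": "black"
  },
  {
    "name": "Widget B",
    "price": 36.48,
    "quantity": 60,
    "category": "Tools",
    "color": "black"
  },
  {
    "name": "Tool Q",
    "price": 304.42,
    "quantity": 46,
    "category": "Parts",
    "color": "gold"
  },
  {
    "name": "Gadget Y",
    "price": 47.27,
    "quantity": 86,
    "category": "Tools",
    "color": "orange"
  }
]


Checking 8 records for duplicates:

  Row 1: Widget B ($128.06, qty 79)
  Row 2: Tool Q ($304.42, qty 46)
  Row 3: Tool P ($168.05, qty 87)
  Row 4: Tool P ($168.05, qty 87) <-- DUPLICATE
  Row 5: Widget B ($36.48, qty 60)
  Row 6: Widget B ($36.48, qty 60) <-- DUPLICATE
  Row 7: Tool Q ($304.42, qty 46) <-- DUPLICATE
  Row 8: Gadget Y ($47.27, qty 86)

Duplicates found: 3
Unique records: 5

3 duplicates, 5 unique


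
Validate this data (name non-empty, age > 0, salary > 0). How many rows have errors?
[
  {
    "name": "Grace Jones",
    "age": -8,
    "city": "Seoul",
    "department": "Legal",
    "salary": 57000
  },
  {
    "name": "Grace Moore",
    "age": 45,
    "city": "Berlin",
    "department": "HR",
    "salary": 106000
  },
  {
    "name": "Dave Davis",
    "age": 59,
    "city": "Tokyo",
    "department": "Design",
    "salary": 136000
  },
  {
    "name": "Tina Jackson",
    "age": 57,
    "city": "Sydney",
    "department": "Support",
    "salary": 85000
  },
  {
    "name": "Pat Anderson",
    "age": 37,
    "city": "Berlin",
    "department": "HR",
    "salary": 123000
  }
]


Validating 5 records:
Rules: name non-empty, age > 0, salary > 0

  Row 1 (Grace Jones): negative age: -8
  Row 2 (Grace Moore): OK
  Row 3 (Dave Davis): OK
  Row 4 (Tina Jackson): OK
  Row 5 (Pat Anderson): OK

Total errors: 1

1 errors


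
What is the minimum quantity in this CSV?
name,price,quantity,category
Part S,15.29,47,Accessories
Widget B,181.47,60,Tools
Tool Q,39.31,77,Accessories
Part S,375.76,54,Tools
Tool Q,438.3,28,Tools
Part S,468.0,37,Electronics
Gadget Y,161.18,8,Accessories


Computing minimum quantity:
Values: [47, 60, 77, 54, 28, 37, 8]
Min = 8

8


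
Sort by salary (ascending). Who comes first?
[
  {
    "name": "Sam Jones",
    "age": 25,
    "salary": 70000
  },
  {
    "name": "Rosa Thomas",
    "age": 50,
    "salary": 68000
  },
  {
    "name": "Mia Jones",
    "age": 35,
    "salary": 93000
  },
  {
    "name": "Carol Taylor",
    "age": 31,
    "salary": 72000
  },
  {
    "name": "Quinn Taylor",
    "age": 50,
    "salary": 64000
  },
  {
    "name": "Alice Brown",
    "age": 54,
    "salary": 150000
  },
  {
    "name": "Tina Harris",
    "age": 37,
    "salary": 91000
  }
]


Sort by: salary (ascending)

Sorted order:
  1. Quinn Taylor (salary = 64000)
  2. Rosa Thomas (salary = 68000)
  3. Sam Jones (salary = 70000)
  4. Carol Taylor (salary = 72000)
  5. Tina Harris (salary = 91000)
  6. Mia Jones (salary = 93000)
  7. Alice Brown (salary = 150000)

First: Quinn Taylor

Quinn Taylor


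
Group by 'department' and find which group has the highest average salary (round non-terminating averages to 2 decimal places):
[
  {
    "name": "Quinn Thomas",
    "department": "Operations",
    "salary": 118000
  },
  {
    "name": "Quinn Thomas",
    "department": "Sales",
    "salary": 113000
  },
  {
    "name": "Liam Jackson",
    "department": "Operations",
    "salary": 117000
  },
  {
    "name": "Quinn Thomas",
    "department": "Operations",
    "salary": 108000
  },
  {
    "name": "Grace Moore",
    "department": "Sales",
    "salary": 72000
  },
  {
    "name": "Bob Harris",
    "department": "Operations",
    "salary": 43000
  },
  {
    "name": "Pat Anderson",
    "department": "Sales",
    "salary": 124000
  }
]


Group by: department

Groups:
  Operations: 4 people, avg salary = 386000/4 = $96500
  Sales: 3 people, avg salary = 309000/3 = $103000

Highest average salary: Sales ($103000)

Sales ($103000)


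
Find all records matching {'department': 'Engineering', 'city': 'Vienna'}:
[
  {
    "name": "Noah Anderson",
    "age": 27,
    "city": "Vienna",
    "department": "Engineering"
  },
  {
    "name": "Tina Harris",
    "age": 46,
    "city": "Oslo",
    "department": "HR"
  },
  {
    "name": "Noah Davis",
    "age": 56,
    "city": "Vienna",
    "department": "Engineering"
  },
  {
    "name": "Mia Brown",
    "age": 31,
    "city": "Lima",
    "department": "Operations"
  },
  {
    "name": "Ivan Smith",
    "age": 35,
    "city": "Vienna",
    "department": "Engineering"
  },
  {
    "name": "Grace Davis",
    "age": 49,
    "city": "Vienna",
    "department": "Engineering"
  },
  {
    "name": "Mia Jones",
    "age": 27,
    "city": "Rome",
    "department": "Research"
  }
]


Search criteria: {'department': 'Engineering', 'city': 'Vienna'}

Checking 7 records:
  Noah Anderson: {department: Engineering, city: Vienna} <-- MATCH
  Tina Harris: {department: HR, city: Oslo}
  Noah Davis: {department: Engineering, city: Vienna} <-- MATCH
  Mia Brown: {department: Operations, city: Lima}
  Ivan Smith: {department: Engineering, city: Vienna} <-- MATCH
  Grace Davis: {department: Engineering, city: Vienna} <-- MATCH
  Mia Jones: {department: Research, city: Rome}

Matches: ["Noah Anderson", "Noah Davis", "Ivan Smith", "Grace Davis"]

["Noah Anderson", "Noah Davis", "Ivan Smith", "Grace Davis"]


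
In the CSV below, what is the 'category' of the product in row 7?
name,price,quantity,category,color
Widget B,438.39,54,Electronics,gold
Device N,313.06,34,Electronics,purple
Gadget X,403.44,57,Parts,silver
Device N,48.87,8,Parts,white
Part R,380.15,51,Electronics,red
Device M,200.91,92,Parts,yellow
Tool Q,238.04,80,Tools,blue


Query: Row 7 ('Tool Q'), column 'category'
Value: Tools

Tools


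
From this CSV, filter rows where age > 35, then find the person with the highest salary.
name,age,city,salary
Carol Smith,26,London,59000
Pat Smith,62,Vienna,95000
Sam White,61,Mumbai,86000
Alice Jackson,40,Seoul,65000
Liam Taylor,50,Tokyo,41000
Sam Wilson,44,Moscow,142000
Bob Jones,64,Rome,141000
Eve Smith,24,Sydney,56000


Filter: age > 35
Sort by: salary (descending)

Filtered records (6):
  Sam Wilson, age 44, salary $142000
  Bob Jones, age 64, salary $141000
  Pat Smith, age 62, salary $95000
  Sam White, age 61, salary $86000
  Alice Jackson, age 40, salary $65000
  Liam Taylor, age 50, salary $41000

Highest salary: Sam Wilson ($142000)

Sam Wilson


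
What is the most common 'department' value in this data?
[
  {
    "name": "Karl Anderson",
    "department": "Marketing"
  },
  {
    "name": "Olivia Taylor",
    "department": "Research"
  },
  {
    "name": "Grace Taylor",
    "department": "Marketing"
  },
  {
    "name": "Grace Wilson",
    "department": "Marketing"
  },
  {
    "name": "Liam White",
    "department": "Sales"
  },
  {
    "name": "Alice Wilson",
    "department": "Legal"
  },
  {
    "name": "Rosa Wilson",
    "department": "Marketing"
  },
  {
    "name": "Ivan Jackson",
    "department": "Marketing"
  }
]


Counting 'department' values across 8 records:

  Marketing: 5 #####
  Research: 1 #
  Sales: 1 #
  Legal: 1 #

Most common: Marketing (5 times)

Marketing (5 times)


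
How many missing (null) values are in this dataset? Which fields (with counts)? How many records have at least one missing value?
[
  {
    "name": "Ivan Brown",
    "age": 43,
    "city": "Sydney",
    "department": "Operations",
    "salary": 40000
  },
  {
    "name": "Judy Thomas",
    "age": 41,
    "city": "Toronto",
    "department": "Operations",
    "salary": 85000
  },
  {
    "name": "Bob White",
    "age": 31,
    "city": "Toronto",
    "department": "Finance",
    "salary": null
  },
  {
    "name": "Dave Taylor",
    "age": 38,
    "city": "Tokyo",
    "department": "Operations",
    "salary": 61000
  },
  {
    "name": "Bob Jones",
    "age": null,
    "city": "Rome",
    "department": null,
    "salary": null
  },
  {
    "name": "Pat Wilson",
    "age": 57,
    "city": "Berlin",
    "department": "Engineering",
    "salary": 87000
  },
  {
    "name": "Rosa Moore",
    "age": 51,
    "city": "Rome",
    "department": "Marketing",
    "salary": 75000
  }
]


Checking for missing (null) values in 7 records:

  Ivan Brown: complete
  Judy Thomas: complete
  Bob White: salary
  Dave Taylor: complete
  Bob Jones: age, department, salary
  Pat Wilson: complete
  Rosa Moore: complete

Per field:
  name: 0 missing
  age: 1 missing
  city: 0 missing
  department: 1 missing
  salary: 2 missing

Total missing values: 4
Records with any missing: 2

4 missing values (age: 1, department: 1, salary: 2); 2 incomplete records


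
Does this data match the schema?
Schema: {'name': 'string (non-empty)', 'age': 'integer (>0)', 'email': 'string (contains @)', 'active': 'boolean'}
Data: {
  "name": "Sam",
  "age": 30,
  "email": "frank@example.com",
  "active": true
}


Validating each field against schema:
  name: OK (non-empty string)
  age: OK (positive integer)
  email: OK (string with @)
  active: OK (boolean)

Result: VALID

VALID


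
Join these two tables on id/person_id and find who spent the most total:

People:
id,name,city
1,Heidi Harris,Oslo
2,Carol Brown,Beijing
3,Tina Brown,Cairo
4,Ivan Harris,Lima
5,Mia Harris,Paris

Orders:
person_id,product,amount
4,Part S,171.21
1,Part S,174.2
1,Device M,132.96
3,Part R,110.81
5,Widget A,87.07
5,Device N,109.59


Join on: people.id = orders.person_id

Joined rows:
  Ivan Harris (Lima) bought Part S for $171.21
  Heidi Harris (Oslo) bought Part S for $174.2
  Heidi Harris (Oslo) bought Device M for $132.96
  Tina Brown (Cairo) bought Part R for $110.81
  Mia Harris (Paris) bought Widget A for $87.07
  Mia Harris (Paris) bought Device N for $109.59

Total per person:
  Heidi Harris: $307.16
  Mia Harris: $196.66
  Ivan Harris: $171.21
  Tina Brown: $110.81

Top spender: Heidi Harris ($307.16)

Heidi Harris ($307.16)


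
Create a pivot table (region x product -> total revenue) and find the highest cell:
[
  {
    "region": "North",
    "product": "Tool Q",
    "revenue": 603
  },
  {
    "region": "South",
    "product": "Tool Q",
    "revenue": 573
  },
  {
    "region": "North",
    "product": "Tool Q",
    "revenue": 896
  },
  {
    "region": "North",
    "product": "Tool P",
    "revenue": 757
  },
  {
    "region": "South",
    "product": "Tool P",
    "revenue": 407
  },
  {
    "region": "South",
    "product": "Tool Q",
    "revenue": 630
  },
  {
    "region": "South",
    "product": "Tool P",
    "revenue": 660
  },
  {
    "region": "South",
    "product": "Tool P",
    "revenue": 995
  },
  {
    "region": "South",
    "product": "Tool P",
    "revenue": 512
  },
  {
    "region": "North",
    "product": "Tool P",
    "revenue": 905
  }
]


Pivot: region (rows) x product (columns) -> total revenue

     Tool P        Tool Q      
North         1662          1499  
South         2574          1203  

Highest: South / Tool P = $2574

South / Tool P = $2574


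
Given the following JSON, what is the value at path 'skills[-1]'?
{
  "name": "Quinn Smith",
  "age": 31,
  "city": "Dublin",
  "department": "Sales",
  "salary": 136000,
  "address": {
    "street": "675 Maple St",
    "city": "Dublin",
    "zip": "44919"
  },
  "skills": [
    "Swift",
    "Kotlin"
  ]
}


Query: skills[-1]
Path: skills -> last element
Value: Kotlin

Kotlin


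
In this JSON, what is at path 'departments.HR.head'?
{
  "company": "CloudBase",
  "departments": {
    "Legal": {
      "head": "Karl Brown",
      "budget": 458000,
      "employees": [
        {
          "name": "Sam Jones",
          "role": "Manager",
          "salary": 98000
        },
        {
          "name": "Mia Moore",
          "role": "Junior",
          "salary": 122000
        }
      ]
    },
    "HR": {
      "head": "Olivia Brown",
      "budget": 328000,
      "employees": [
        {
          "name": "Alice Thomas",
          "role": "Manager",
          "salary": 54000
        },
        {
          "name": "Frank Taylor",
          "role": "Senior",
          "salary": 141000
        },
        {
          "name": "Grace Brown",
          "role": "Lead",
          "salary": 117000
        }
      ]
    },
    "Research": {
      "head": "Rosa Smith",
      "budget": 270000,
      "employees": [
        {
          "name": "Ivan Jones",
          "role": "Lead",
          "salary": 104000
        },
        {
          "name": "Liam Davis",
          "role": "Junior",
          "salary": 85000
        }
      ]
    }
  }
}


Path: departments.HR.head

Navigate:
  -> departments
  -> HR
  -> head = 'Olivia Brown'

Olivia Brown


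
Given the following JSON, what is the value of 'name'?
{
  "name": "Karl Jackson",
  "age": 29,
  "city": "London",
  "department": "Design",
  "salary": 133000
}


Looking up field 'name'
Value: Karl Jackson

Karl Jackson


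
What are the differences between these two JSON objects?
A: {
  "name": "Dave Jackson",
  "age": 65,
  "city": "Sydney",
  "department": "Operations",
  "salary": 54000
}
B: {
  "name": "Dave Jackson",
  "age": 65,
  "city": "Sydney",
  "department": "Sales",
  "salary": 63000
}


Comparing each field (in key order):
  name: same
  age: same
  city: same
  department: DIFFERENT
  salary: DIFFERENT
Differences:
  department: Operations -> Sales
  salary: 54000 -> 63000

2 field(s) changed

2 changes: department, salary
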